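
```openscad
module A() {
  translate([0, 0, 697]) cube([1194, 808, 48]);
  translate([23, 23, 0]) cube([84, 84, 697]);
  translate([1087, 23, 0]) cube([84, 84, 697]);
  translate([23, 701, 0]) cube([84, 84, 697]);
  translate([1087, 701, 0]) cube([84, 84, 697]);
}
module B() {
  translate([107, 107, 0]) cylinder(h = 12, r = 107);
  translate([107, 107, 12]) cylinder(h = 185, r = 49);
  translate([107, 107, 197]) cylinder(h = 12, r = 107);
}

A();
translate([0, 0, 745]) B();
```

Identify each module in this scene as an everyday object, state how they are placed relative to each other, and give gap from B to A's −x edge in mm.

The spool's min-x is at 0; the table's min-x is 0; gap = 0 mm.

A is a table. B is a spool. The spool is on top of the table. The gap from the spool to the table's −x edge is 0 mm.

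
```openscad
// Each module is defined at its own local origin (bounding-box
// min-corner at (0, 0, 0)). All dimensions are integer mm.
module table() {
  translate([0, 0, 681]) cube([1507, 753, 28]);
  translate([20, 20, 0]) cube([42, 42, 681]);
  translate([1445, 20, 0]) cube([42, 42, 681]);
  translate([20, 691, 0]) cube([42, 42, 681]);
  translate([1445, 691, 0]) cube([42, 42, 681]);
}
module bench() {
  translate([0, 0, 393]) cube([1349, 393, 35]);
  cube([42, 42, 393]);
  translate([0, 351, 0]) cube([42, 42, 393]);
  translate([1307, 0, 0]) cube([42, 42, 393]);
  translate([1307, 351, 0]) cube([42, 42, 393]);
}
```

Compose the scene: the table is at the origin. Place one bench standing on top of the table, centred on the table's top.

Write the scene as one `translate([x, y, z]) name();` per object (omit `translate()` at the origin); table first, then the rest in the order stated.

table();
translate([79, 180, 709]) bench();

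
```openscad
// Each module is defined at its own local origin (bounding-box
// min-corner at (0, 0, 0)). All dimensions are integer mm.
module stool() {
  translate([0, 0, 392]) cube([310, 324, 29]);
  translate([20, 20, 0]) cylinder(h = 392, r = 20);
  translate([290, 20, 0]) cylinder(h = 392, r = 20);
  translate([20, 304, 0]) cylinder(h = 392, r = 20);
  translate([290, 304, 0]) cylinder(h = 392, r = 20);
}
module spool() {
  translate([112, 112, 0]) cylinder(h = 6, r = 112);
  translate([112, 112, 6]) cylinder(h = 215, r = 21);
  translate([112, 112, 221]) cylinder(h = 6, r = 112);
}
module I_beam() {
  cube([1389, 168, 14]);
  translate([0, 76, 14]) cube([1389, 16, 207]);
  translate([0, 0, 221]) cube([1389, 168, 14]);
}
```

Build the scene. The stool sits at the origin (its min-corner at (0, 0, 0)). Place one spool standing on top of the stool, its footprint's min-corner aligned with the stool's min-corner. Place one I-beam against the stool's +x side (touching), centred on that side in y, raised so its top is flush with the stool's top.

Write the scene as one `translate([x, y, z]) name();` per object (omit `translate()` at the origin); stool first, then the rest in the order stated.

stool();
translate([0, 0, 421]) spool();
translate([310, 78, 186]) I_beam();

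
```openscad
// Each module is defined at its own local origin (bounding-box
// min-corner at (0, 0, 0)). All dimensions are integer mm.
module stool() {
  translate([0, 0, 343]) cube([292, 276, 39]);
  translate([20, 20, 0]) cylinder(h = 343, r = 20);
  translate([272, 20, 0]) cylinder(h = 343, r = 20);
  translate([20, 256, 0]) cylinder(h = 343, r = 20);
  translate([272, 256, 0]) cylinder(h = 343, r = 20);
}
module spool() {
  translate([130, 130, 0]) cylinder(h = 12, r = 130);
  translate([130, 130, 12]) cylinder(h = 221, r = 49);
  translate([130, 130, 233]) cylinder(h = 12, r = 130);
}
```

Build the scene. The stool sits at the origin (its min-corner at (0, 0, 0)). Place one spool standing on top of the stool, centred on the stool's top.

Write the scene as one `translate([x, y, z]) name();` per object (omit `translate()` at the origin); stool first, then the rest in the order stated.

stool();
translate([16, 8, 382]) spool();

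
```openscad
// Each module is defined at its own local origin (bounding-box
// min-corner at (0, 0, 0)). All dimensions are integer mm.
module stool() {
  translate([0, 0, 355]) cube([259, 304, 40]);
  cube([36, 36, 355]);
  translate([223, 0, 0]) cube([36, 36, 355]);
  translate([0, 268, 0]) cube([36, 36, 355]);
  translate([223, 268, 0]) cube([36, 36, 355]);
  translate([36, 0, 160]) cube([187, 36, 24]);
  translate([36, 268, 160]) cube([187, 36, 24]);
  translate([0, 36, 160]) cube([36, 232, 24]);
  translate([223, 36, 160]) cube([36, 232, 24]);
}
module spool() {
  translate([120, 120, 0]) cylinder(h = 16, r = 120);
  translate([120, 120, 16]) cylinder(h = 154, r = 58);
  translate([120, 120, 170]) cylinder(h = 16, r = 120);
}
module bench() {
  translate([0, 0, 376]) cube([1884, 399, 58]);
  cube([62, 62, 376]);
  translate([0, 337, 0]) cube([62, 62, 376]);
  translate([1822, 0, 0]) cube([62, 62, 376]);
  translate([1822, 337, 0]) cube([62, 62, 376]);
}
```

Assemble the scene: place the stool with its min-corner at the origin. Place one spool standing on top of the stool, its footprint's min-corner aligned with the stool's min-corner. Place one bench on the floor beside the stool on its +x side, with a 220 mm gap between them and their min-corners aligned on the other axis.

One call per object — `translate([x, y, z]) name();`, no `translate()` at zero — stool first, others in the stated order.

stool();
translate([0, 0, 395]) spool();
translate([479, 0, 0]) bench();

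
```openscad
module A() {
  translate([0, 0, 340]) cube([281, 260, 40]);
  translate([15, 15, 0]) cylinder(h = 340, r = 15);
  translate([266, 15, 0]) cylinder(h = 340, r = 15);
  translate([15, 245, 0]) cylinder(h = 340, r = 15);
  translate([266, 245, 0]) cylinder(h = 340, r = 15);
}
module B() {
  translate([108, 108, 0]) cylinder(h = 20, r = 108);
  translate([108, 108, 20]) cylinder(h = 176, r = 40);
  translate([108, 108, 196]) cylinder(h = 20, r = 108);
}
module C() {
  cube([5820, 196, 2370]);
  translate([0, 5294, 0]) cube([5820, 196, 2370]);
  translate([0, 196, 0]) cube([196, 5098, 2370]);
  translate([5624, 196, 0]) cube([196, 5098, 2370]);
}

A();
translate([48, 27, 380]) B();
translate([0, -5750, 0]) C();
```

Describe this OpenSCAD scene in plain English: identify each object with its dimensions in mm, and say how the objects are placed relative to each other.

A is a simple wooden stool: a rectangular seat 281 mm (x) by 260 mm (y), 40 mm thick, top face at z = 380 mm, on four round legs, each 30 mm in diameter. The legs rest on z = 0, each leg's axis is inset half a diameter from the nearest pair of seat edges (so the leg's bounding box is flush with the corner).

B is a spool: two coaxial disc flanges of radius 108 mm and thickness 20 mm, joined by a core cylinder of radius 40 mm and height 176 mm. The lower flange rests on z = 0 and the three cylinders share a vertical axis.

C is a box-shaped house frame (walls only): outside footprint 5820×5490 mm, wall height 2370 mm, wall thickness 196 mm. The two y-facing walls run the full x-width; the two x-facing walls fit between the inner faces of the y-facing walls.

The spool is on top of the stool. The house frame is on the floor beside the stool on its −y side.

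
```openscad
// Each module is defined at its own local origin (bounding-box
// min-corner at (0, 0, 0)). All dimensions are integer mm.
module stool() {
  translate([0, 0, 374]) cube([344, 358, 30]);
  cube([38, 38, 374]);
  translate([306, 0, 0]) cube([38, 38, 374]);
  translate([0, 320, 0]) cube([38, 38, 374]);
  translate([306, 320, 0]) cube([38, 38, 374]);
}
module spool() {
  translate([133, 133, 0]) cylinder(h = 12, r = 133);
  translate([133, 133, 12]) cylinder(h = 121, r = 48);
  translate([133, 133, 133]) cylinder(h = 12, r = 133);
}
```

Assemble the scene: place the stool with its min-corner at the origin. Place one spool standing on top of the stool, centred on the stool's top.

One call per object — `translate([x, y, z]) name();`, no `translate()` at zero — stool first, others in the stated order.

stool();
translate([39, 46, 404]) spool();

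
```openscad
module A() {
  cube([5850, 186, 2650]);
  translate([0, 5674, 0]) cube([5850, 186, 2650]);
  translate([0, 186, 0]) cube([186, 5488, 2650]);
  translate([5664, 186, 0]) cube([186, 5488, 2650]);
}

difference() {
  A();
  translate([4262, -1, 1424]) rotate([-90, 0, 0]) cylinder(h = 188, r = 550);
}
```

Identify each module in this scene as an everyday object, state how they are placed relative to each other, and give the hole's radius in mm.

A is a house frame. The house frame has a circular hole through its front wall. The hole's radius is 550 mm.

The subtracted cylinder has r = 550 mm.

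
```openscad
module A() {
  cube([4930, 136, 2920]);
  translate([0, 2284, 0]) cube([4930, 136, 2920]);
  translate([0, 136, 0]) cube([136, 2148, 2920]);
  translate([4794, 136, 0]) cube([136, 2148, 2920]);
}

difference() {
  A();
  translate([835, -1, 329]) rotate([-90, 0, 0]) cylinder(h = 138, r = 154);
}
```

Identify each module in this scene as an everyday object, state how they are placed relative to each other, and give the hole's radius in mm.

A is a house frame. The house frame has a circular hole through its front wall. The hole's radius is 154 mm.

The subtracted cylinder has r = 154 mm.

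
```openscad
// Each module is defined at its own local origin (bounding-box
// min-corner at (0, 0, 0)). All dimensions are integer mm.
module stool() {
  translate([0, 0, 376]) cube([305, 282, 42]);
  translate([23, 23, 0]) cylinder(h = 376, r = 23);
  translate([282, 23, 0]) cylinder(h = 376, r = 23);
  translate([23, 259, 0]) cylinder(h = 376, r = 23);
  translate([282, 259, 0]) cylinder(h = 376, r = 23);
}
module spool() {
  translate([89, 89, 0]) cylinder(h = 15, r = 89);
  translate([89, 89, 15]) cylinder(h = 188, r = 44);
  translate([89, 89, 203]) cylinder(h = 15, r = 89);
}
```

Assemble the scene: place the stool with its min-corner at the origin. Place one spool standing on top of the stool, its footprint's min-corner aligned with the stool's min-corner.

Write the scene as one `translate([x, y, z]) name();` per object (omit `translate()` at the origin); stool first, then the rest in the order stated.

stool();
translate([0, 0, 418]) spool();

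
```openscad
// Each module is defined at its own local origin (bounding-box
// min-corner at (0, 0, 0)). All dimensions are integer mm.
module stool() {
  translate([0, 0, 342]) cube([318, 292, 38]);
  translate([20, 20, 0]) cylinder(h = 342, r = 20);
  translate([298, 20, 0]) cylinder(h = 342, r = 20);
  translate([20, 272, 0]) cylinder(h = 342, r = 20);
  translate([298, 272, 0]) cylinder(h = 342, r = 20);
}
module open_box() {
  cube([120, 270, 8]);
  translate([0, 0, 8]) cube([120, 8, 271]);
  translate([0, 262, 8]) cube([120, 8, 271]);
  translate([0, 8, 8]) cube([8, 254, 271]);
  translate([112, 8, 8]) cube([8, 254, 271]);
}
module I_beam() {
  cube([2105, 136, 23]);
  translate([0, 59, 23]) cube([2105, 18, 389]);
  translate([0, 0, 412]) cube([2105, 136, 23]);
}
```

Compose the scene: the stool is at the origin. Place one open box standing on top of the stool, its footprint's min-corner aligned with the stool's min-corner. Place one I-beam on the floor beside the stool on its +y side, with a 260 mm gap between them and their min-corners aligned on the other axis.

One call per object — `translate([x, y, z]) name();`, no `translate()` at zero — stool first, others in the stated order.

stool();
translate([0, 0, 380]) open_box();
translate([0, 552, 0]) I_beam();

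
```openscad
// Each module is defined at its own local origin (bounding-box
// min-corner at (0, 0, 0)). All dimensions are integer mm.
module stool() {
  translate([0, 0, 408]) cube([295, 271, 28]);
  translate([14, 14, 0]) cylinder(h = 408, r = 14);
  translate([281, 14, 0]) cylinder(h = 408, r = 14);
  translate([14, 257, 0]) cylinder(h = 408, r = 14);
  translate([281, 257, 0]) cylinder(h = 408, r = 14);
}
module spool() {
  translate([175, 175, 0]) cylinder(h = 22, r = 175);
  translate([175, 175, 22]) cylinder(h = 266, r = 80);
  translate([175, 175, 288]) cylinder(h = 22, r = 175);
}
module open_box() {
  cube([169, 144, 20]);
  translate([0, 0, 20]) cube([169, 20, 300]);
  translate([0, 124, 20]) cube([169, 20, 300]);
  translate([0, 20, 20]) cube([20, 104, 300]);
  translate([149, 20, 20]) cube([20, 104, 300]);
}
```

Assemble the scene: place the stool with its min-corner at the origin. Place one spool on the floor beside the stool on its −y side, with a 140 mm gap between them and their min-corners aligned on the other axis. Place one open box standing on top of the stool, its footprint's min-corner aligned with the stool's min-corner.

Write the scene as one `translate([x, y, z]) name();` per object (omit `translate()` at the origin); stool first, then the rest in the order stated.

stool();
translate([0, -490, 0]) spool();
translate([0, 0, 436]) open_box();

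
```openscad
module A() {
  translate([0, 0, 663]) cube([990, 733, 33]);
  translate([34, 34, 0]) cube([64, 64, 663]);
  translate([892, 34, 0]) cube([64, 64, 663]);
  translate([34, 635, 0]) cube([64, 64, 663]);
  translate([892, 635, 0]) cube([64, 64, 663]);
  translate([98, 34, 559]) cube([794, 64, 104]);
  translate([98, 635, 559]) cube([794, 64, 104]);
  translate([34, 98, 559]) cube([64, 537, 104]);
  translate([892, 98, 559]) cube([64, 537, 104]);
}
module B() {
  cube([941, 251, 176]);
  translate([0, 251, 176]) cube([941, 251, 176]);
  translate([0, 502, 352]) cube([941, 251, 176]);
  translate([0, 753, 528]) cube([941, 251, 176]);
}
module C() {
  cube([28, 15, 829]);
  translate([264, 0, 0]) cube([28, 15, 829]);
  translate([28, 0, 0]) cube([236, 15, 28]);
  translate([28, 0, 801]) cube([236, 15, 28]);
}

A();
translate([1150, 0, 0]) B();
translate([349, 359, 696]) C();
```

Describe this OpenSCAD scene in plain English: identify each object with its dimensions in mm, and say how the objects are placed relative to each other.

A is a table: top 990 mm (x) × 733 mm (y), 33 mm thick, upper face at z = 696 mm, on four 64×64 mm square legs, each inset 34 mm from the nearest pair of top edges, running from z = 0 to the bottom of the top. Four apron rails, 64 mm thick and 104 mm tall, run between adjacent legs with their top edges flush with the underside of the top and their outer faces flush with the legs' outer faces.

B is a run of 4 identical solid stair steps. Each tread is 941×251 mm and each step block is 176 mm high. Step 1 rests on the floor; step k is offset from step 1 by (k−1)×251 mm in y and (k−1)×176 mm in z.

C is a picture frame with a 236×773 mm rectangular opening (x by z) and a uniform 28 mm border on every side. Frame depth is 15 mm along y. It is built from two vertical stiles running the full outside height and two horizontal rails spanning the gap between the stiles.

The staircase is on the floor beside the table on its +x side. The picture frame is on top of the table, centred.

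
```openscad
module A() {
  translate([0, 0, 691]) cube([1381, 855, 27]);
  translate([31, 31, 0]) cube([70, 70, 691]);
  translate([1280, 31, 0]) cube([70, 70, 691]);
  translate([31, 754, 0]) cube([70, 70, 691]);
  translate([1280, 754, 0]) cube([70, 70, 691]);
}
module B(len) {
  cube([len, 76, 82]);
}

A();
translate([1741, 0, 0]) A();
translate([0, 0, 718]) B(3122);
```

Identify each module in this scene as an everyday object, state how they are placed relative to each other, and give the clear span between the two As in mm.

A is a table. B is a beam. A beam spans the tops of two tables. The clear span between the two tables is 360 mm.

Second table starts at x = 1741; first ends at x = 1381; clear span = 1741 − 1381 = 360 mm.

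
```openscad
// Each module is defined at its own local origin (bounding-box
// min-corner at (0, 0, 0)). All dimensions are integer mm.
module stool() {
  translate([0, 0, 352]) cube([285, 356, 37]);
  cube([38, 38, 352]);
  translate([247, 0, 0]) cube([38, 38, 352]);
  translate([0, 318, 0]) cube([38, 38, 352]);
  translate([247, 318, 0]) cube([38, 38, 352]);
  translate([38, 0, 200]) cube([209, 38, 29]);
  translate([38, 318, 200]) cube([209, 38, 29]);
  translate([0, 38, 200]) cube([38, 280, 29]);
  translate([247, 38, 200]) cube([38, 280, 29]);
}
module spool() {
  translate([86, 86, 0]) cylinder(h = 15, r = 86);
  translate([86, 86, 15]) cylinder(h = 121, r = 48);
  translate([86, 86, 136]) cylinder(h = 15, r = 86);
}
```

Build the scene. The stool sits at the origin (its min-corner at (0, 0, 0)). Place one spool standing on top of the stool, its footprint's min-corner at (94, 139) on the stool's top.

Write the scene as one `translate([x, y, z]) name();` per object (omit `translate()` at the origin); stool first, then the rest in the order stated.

stool();
translate([94, 139, 389]) spool();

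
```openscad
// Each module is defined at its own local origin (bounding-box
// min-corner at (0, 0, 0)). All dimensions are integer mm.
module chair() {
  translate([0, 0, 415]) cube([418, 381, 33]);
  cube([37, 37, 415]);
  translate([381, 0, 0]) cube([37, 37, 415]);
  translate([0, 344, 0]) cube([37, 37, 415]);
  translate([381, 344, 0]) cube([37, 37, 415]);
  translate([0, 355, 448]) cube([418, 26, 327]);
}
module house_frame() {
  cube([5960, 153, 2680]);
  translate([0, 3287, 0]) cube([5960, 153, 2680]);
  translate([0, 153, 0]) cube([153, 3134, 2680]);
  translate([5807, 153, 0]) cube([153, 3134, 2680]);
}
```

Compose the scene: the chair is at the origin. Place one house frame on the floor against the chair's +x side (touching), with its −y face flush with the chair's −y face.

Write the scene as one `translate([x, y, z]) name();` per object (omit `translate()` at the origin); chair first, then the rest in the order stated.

chair();
translate([418, 0, 0]) house_frame();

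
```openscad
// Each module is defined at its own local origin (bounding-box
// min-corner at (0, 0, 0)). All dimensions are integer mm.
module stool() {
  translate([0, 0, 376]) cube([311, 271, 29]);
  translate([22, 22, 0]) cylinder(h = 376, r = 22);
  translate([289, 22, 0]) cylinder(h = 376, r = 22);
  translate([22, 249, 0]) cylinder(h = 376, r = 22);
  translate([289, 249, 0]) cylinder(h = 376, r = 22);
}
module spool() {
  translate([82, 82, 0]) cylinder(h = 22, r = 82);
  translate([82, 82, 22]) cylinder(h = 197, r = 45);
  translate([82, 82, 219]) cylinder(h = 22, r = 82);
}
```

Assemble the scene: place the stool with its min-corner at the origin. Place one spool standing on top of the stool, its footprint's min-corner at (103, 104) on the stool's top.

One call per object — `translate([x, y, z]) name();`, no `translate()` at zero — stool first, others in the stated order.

stool();
translate([103, 104, 405]) spool();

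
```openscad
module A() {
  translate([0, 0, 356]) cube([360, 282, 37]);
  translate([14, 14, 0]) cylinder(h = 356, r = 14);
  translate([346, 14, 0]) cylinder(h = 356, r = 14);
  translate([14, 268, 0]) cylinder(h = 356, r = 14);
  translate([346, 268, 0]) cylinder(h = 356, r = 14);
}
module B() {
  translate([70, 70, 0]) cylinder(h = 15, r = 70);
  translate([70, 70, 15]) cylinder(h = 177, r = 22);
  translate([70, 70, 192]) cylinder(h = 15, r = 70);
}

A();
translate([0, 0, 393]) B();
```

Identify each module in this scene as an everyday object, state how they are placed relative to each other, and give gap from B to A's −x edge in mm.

A is a stool. B is a spool. The spool is on top of the stool. The gap from the spool to the stool's −x edge is 0 mm.

The spool's min-x is at 0; the stool's min-x is 0; gap = 0 mm.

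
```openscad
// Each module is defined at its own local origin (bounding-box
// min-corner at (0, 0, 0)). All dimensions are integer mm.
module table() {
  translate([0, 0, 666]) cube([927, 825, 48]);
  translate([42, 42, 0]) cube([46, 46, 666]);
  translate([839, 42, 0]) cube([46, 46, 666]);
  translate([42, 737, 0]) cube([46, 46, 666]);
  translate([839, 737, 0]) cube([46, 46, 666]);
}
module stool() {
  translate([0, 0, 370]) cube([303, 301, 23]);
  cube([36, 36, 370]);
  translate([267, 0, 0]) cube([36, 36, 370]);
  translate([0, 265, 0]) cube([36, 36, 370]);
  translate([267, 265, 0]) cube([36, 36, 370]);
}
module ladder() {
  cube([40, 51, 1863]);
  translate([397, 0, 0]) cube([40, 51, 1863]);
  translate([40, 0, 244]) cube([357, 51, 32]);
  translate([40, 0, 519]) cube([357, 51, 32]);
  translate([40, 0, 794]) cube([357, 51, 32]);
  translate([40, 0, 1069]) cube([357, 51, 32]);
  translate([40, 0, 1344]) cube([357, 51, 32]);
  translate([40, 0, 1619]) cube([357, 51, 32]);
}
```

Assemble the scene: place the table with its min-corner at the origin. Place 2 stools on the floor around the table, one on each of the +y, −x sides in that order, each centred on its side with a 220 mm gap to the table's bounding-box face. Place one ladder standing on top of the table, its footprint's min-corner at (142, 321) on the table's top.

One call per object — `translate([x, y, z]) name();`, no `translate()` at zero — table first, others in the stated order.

table();
translate([312, 1045, 0]) stool();
translate([-523, 262, 0]) stool();
translate([142, 321, 714]) ladder();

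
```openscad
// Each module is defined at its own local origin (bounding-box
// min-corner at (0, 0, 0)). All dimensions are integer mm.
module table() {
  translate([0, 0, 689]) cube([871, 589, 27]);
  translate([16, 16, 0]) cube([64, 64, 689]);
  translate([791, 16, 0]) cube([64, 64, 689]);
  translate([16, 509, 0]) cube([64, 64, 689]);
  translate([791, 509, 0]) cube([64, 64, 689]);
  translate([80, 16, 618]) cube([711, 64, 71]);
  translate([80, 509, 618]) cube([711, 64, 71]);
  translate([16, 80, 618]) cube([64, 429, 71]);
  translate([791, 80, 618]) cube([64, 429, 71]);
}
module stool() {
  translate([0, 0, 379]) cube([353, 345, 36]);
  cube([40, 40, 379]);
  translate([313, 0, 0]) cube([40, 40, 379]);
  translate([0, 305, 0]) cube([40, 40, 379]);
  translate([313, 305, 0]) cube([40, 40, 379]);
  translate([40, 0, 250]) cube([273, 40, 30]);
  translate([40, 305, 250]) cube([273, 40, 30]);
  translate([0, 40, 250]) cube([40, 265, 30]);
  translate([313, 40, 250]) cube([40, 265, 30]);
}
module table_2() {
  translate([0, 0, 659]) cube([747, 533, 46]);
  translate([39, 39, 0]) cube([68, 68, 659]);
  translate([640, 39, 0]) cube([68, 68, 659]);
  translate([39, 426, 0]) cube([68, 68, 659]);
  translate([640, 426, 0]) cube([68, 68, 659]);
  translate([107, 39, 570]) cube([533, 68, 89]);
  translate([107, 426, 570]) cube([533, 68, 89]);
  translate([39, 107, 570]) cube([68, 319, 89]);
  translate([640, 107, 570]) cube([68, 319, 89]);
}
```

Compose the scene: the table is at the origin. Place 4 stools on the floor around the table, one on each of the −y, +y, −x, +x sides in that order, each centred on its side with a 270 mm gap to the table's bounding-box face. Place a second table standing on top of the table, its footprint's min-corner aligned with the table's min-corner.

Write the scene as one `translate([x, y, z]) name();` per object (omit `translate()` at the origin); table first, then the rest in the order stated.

table();
translate([259, -615, 0]) stool();
translate([259, 859, 0]) stool();
translate([-623, 122, 0]) stool();
translate([1141, 122, 0]) stool();
translate([0, 0, 716]) table_2();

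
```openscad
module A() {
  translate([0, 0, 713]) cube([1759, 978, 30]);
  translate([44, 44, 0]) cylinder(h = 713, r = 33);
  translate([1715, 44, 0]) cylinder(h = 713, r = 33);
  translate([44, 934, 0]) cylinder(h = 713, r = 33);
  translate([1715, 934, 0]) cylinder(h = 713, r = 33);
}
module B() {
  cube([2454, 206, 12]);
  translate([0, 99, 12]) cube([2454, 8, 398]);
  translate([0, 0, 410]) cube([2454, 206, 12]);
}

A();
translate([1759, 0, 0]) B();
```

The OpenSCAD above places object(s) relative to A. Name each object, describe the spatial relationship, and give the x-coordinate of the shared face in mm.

A is a table. B is an I-beam. The I-beam is against the table's +x side, with their −y faces flush. The x-coordinate of the shared face is 1759 mm.

The table's +x face and the I-beam's −x face are both at x = 1759 mm.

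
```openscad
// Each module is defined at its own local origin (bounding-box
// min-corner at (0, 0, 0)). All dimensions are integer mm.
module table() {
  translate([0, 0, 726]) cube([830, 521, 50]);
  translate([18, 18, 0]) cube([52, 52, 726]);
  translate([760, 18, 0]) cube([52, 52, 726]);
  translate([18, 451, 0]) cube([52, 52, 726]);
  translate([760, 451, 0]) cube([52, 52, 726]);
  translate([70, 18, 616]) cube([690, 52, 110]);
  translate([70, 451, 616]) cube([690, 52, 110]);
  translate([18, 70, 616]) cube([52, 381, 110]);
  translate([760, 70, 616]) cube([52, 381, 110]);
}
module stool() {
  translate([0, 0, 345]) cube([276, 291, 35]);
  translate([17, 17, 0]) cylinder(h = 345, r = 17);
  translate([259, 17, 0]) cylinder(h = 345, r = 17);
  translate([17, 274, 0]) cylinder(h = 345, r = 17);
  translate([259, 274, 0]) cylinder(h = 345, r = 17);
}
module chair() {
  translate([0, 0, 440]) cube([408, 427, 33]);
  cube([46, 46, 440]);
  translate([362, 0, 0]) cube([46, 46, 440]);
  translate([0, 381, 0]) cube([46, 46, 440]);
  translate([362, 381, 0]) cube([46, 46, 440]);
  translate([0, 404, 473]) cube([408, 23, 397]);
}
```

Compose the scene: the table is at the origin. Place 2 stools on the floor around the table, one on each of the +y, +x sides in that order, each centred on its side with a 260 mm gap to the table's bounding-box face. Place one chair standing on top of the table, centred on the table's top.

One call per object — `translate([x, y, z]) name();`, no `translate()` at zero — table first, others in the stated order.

table();
translate([277, 781, 0]) stool();
translate([1090, 115, 0]) stool();
translate([211, 47, 776]) chair();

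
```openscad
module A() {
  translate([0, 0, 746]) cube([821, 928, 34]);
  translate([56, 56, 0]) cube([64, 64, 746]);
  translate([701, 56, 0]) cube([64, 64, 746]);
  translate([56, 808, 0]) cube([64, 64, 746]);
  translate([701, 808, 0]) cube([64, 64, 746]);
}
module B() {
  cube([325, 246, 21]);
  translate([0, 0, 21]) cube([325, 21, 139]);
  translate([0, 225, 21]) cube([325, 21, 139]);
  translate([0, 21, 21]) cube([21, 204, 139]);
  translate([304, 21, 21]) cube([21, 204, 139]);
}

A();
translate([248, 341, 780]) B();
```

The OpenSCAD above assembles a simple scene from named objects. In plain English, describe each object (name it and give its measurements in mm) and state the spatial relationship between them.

A is a rectangular dining table. The top is 821×928×34 mm with its upper surface at z = 780 mm. It stands on four 64×64 mm square legs, each inset 56 mm from the nearest pair of top edges, running from the floor to the underside of the top.

B is an open storage box with external size 325×246×160 mm and wall thickness 21 mm (the base is also 21 mm thick). The base covers the whole footprint; the four walls stand on the base, with the y-facing walls full-width and the x-facing walls fitting between their inner faces.

The open box is on top of the table, centred.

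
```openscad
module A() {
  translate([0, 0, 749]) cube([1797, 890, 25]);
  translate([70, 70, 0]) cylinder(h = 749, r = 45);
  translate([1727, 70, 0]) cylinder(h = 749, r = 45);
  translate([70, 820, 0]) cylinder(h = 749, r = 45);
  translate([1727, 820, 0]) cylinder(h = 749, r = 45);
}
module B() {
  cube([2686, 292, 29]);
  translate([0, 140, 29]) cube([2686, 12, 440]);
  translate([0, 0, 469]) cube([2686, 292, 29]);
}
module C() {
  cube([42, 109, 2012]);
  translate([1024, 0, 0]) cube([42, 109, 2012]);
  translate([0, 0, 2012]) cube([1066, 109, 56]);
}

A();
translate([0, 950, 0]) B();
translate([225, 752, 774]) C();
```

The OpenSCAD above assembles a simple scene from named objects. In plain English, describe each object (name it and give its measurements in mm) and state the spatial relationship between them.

A is a table with a 1797×890 mm rectangular top, 25 mm thick, top surface at z = 774 mm, supported by four round legs of 90 mm diameter, each leg's bounding box inset 25 mm from the nearest pair of top edges, running from the floor.

B is an I-beam lying along x, 2686 mm long. Overall section height 498 mm. Two flanges 292 mm wide (y) and 29 mm thick, one on the floor and one at the top; a web 12 mm thick runs between them, centred on the flange width.

C is a door frame. The clear opening is 982 mm wide and 2012 mm high. Two 42 mm wide jambs, 109 mm deep, stand either side of the opening from the floor to the top of the opening. A 56 mm thick head sits across the top of both jambs, spanning the full outside width of the frame.

The I-beam is on the floor beside the table on its +y side. The door frame is on top of the table.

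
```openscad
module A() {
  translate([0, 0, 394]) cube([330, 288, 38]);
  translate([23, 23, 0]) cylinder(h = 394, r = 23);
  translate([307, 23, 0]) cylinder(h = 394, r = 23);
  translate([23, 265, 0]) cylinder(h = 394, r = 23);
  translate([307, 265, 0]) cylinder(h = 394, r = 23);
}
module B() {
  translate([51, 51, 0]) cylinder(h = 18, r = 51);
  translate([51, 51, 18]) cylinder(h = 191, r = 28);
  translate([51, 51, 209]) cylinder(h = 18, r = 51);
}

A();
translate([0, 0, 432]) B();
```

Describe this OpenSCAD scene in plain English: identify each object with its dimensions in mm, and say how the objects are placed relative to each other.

A is a simple wooden stool: a rectangular seat 330 mm (x) by 288 mm (y), 38 mm thick, top face at z = 432 mm, on four round legs, each 46 mm in diameter. The legs rest on z = 0, each leg's axis is inset half a diameter from the nearest pair of seat edges (so the leg's bounding box is flush with the corner).

B is a spool: two coaxial disc flanges of radius 51 mm and thickness 18 mm, joined by a core cylinder of radius 28 mm and height 191 mm. The lower flange rests on z = 0 and the three cylinders share a vertical axis.

The spool is on top of the stool.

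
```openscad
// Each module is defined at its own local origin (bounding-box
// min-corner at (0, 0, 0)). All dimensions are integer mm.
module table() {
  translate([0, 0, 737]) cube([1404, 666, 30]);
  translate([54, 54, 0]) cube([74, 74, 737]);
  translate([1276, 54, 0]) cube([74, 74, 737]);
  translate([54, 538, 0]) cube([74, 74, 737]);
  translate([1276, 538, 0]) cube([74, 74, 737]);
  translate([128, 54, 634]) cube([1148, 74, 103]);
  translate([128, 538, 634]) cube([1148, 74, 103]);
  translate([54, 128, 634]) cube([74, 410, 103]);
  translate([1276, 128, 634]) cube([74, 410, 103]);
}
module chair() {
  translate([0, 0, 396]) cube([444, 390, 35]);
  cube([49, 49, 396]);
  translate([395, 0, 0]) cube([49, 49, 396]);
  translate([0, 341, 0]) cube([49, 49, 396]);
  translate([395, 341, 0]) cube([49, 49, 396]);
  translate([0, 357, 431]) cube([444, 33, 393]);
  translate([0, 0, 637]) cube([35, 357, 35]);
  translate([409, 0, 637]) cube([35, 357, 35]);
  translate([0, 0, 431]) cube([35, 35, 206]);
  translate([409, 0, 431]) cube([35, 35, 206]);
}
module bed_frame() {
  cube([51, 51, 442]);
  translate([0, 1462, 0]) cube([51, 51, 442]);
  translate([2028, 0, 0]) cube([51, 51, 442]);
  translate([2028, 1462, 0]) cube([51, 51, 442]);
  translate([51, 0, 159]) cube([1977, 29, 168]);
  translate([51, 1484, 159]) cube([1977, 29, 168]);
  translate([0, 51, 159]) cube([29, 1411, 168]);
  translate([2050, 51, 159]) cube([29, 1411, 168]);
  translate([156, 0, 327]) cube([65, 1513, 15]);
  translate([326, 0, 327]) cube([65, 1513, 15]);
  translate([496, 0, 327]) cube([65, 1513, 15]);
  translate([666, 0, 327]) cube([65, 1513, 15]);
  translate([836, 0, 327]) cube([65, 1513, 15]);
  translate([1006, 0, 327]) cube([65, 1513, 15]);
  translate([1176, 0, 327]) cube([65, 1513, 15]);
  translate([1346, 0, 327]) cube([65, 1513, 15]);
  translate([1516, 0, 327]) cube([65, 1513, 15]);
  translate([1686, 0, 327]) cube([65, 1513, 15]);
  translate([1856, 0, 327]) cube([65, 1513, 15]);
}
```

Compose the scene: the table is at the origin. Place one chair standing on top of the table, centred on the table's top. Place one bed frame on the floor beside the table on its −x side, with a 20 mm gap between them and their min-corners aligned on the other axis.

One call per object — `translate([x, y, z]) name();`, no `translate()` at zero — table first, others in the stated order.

table();
translate([480, 138, 767]) chair();
translate([-2099, 0, 0]) bed_frame();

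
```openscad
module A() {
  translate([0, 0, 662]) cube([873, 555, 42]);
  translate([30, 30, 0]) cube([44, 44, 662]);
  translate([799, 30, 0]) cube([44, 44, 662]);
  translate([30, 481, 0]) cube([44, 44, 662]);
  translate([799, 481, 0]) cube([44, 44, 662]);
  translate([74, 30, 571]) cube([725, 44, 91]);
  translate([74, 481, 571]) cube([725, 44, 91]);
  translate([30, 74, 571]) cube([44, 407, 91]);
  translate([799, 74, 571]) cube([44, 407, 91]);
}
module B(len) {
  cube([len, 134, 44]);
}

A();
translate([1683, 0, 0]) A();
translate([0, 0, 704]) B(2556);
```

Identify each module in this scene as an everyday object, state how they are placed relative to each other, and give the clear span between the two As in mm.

Second table starts at x = 1683; first ends at x = 873; clear span = 1683 − 873 = 810 mm.

A is a table. B is a beam. A beam spans the tops of two tables. The clear span between the two tables is 810 mm.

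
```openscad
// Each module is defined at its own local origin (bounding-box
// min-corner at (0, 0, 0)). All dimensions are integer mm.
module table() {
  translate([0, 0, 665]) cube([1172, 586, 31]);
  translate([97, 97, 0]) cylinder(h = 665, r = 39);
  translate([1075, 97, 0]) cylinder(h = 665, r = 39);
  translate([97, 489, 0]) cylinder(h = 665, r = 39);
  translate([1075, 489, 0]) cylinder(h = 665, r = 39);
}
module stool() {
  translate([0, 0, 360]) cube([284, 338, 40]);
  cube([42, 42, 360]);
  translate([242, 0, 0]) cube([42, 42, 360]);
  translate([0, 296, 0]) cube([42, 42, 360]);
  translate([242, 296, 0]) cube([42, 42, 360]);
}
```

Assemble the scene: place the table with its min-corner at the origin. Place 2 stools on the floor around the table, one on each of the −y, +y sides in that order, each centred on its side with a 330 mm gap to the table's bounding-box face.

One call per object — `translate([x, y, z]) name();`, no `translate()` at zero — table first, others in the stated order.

table();
translate([444, -668, 0]) stool();
translate([444, 916, 0]) stool();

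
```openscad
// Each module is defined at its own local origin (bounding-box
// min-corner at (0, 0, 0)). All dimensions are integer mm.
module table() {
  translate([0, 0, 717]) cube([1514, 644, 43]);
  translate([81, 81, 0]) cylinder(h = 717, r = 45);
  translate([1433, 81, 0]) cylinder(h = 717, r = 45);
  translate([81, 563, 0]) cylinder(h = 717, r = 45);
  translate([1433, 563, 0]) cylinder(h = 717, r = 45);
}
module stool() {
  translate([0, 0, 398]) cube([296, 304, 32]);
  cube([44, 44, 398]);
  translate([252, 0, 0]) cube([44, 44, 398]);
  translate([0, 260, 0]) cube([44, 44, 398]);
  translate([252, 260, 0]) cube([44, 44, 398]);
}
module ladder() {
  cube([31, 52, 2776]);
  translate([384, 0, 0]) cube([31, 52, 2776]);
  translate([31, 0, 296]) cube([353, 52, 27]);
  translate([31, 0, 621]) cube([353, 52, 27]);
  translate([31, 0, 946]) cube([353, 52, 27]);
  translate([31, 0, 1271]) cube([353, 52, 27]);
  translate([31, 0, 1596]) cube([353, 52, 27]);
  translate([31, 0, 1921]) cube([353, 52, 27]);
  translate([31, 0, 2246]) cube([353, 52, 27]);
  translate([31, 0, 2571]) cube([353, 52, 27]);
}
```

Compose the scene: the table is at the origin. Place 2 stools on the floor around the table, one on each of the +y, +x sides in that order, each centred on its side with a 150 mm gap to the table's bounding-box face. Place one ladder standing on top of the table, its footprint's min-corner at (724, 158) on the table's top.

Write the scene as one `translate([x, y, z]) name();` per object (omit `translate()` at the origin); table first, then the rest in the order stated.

table();
translate([609, 794, 0]) stool();
translate([1664, 170, 0]) stool();
translate([724, 158, 760]) ladder();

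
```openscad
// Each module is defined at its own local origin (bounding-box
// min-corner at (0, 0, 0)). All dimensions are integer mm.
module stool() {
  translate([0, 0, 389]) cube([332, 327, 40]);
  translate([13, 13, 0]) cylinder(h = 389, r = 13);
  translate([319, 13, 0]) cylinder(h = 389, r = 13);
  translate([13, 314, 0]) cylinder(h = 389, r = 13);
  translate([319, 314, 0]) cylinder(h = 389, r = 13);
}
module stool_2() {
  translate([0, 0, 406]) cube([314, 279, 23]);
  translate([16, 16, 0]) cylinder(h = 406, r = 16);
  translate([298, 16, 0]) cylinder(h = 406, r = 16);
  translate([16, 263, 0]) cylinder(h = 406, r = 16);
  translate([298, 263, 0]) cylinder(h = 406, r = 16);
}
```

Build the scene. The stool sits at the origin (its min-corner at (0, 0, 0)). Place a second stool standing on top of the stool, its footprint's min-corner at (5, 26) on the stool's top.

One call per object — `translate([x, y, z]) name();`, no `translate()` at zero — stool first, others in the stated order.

stool();
translate([5, 26, 429]) stool_2();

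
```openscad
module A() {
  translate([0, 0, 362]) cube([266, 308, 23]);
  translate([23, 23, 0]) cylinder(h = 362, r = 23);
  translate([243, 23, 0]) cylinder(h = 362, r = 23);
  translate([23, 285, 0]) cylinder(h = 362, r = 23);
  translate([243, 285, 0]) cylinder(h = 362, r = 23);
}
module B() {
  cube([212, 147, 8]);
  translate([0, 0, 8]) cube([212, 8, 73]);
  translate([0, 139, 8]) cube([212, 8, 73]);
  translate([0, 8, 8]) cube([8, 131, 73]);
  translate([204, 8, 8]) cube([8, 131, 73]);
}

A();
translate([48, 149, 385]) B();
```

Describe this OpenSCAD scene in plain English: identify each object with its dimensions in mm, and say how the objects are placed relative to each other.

A is a four-legged stool. The seat is 266×308 mm, 23 mm thick, top at z = 385 mm. It stands on four round legs, each 46 mm in diameter, from z = 0 to the seat underside, each leg's axis is inset half a diameter from the nearest pair of seat edges (so the leg's bounding box is flush with the corner).

B is an open storage box with external size 212×147×81 mm and wall thickness 8 mm (the base is also 8 mm thick). The base covers the whole footprint; the four walls stand on the base, with the y-facing walls full-width and the x-facing walls fitting between their inner faces.

The open box is on top of the stool.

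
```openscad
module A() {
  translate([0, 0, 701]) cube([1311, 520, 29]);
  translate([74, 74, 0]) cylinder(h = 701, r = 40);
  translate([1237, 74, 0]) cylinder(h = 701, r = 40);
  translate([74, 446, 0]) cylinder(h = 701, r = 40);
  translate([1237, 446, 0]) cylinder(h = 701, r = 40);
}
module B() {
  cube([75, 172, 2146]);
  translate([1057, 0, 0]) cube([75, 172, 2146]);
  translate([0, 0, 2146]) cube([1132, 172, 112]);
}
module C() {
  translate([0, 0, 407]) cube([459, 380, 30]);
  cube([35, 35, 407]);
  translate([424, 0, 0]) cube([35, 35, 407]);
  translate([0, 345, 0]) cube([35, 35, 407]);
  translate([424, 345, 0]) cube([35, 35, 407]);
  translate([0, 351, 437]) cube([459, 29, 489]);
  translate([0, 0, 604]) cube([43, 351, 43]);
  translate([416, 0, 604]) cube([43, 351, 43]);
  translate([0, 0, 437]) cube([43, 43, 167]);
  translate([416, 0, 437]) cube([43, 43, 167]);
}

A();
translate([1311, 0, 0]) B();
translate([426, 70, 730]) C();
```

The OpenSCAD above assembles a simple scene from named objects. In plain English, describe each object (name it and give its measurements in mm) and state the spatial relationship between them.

A is a table with a 1311×520 mm rectangular top, 29 mm thick, top surface at z = 730 mm, supported by four round legs of 80 mm diameter, each leg's bounding box inset 34 mm from the nearest pair of top edges, running from the floor.

B is a door frame. The clear opening is 982 mm wide and 2146 mm high. Two 75 mm wide jambs, 172 mm deep, stand either side of the opening from the floor to the top of the opening. A 112 mm thick head sits across the top of both jambs, spanning the full outside width of the frame.

C is a chair: 459×380 mm seat, 30 mm thick, top at z = 437 mm, on four 35 mm square corner legs flush with the seat edges. A 29 mm thick backrest slab spans the full seat width, extending 489 mm above the seat top, its back face flush with the seat's +y edge. Two armrests of 43×43 mm section run along each side from the seat's front edge to the front of the backrest, top faces 210 mm above the seat top and outer faces flush with the seat's x-edges; a 43×43 mm post under the front of each armrest stands on the seat at the front corner.

The door frame is against the table's +x side, with their −y faces flush. The chair is on top of the table, centred.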